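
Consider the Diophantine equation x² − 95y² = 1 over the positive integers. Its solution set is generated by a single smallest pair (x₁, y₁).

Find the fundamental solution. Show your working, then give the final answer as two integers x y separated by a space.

[9; 1,2,1,18] for √95; ℓ=4 ⇒ convergent index 3
i=0: a=9 ⇒ p=9, q=1
i=1: a=1 ⇒ p=10, q=1
i=2: a=2 ⇒ p=29, q=3
i=3: a=1 ⇒ p=39, q=4
fundamental: x₁=39, y₁=4  (since 1521 − 95·16 = 1)

39 4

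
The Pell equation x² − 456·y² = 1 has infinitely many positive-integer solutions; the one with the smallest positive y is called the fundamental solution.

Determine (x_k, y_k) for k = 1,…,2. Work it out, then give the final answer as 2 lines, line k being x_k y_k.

√456 → a₀=21, period (2,1,4,1,2,42); ℓ=6 even so k=5
a_0=21:  p_0=21·1+0=21,  q_0=21·0+1=1
…
a_2=1:  p_2=1·43+21=64,  q_2=1·2+1=3
…
a_4=1:  p_4=1·299+64=363,  q_4=1·14+3=17
a_5=2:  p_5=2·363+299=1025,  q_5=2·17+14=48
(x₁, y₁) = (1025, 48);  1025² − 456·48² = 1 ✓
k=2:  x_2 = 1025·1025+456·48·48 = 2101249,  y_2 = 1025·48+48·1025 = 98400

1025 48
2101249 98400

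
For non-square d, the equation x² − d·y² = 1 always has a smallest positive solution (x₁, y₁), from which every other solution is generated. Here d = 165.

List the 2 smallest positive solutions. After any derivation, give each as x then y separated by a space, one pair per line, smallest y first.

[12; 1,5,2,5,1,24] for √165; ℓ=6 ⇒ convergent index 5
k=0  a_k=12  p_k/q_k = 12/1
…
k=2  a_k=5  p_k/q_k = 77/6
k=3  a_k=2  p_k/q_k = 167/13
k=4  a_k=5  p_k/q_k = 912/71
k=5  a_k=1  p_k/q_k = 1079/84
(x₁, y₁) = (1079, 84);  1079² − 165·84² = 1 ✓
(1079+84√165)^2 = 2328481 + 181272√165

1079 84
2328481 181272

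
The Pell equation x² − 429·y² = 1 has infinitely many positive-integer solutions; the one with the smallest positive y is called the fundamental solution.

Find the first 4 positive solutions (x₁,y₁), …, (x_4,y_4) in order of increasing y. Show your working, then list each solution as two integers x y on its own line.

[20; 1,2,2,9,1,12,1,9,2,2,1,40] for √429; ℓ=12 ⇒ convergent index 11
a_0=20:  p_0=20·1+0=20,  q_0=20·0+1=1
…
a_6=12:  p_6=12·1512+1367=19511,  q_6=12·73+66=942
…
a_8=9:  p_8=9·21023+19511=208718,  q_8=9·1015+942=10077
…
a_10=2:  p_10=2·438459+208718=1085636,  q_10=2·21169+10077=52415
a_11=1:  p_11=1·1085636+438459=1524095,  q_11=1·52415+21169=73584
(x₁, y₁) = (1524095, 73584);  1524095² − 429·73584² = 1 ✓
(1524095+73584√429)^2 = 4645731138049 + 224298012960√429
(1524095+73584√429)^3 = 14161071197688057215 + 683702960124468816√429
(1524095+73584√429)^4 = 43165635614076113391052801 + 2084056526021580302230080√429

1524095 73584
4645731138049 224298012960
14161071197688057215 683702960124468816
43165635614076113391052801 2084056526021580302230080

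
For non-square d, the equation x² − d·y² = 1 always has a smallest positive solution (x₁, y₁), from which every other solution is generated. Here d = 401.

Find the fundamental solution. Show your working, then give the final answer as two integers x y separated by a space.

[20; 40] for √401; ℓ=1 ⇒ convergent index 1
k=0  a_k=20  p_k/q_k = 20/1
k=1  a_k=40  p_k/q_k = 801/40
fundamental: x₁=801, y₁=40  (since 641601 − 401·1600 = 1)

801 40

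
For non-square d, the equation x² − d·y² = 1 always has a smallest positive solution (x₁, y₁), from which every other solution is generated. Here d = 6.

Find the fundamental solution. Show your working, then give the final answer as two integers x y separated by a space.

√6 → a₀=2, period (2,4); ℓ=2 even so k=1
i=0: a=2 ⇒ p=2, q=1
i=1: a=2 ⇒ p=5, q=2
→ (5, 2).  Check: 5²=25, 6·2²=24, difference 1.

5 2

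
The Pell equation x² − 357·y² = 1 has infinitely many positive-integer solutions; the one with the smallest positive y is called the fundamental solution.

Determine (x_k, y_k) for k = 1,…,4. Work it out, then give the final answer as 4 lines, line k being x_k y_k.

3401 180
23133601 1224360
157354750601 8328096540
1070326990454401 56647711440720

[18; 1,8,2,8,1,36] for √357; ℓ=6 ⇒ convergent index 5
k=0  a_k=18  p_k/q_k = 18/1
…
k=3  a_k=2  p_k/q_k = 359/19
k=4  a_k=8  p_k/q_k = 3042/161
k=5  a_k=1  p_k/q_k = 3401/180
fundamental: x₁=3401, y₁=180  (since 11566801 − 357·32400 = 1)
(3401+180√357)^2 = 23133601 + 1224360√357
(3401+180√357)^3 = 157354750601 + 8328096540√357
(3401+180√357)^4 = 1070326990454401 + 56647711440720√357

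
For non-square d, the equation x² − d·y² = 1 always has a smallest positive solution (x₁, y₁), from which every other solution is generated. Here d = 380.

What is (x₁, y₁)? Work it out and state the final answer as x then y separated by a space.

39 2

√380 → a₀=19, period (2,38); ℓ=2 even so k=1
a_0=19:  p_0=19·1+0=19,  q_0=19·0+1=1
a_1=2:  p_1=2·19+1=39,  q_1=2·1+0=2
fundamental: x₁=39, y₁=2  (since 1521 − 380·4 = 1)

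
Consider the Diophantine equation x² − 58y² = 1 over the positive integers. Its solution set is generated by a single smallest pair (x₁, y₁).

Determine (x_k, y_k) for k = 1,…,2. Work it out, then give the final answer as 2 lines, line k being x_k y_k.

19603 2574
768555217 100916244

√58 → a₀=7, period (1,1,1,1,1,1,14); ℓ=7 odd so k=13
k=0  a_k=7  p_k/q_k = 7/1
k=1  a_k=1  p_k/q_k = 8/1
k=2  a_k=1  p_k/q_k = 15/2
k=3  a_k=1  p_k/q_k = 23/3
k=4  a_k=1  p_k/q_k = 38/5
k=5  a_k=1  p_k/q_k = 61/8
k=6  a_k=1  p_k/q_k = 99/13
k=7  a_k=14  p_k/q_k = 1447/190
k=8  a_k=1  p_k/q_k = 1546/203
k=9  a_k=1  p_k/q_k = 2993/393
k=10  a_k=1  p_k/q_k = 4539/596
…
k=12  a_k=1  p_k/q_k = 12071/1585
k=13  a_k=1  p_k/q_k = 19603/2574
fundamental: x₁=19603, y₁=2574  (since 384277609 − 58·6625476 = 1)
(19603+2574√58)^2 = 768555217 + 100916244√58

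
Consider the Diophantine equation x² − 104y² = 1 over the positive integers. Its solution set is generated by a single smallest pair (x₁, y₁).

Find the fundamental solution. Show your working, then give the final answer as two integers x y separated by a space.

√104 → a₀=10, period (5,20); ℓ=2 even so k=1
a_0=10:  p_0=10·1+0=10,  q_0=10·0+1=1
a_1=5:  p_1=5·10+1=51,  q_1=5·1+0=5
→ (51, 5).  Check: 51²=2601, 104·5²=2600, difference 1.

51 5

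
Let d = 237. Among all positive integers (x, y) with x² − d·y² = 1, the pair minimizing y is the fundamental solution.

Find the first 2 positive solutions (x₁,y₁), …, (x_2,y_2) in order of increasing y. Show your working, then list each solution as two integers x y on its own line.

228151 14820
104105757601 6762395640

√237 → a₀=15, period (2,1,1,7,10,7,1,1,2,30); ℓ=10 even so k=9
step 0: (15, 1)  from 15·(1,0) + (0,1)
step 1: (31, 2)  from 2·(15,1) + (1,0)
step 2: (46, 3)  from 1·(31,2) + (15,1)
…
step 4: (585, 38)  from 7·(77,5) + (46,3)
step 5: (5927, 385)  from 10·(585,38) + (77,5)
step 6: (42074, 2733)  from 7·(5927,385) + (585,38)
step 7: (48001, 3118)  from 1·(42074,2733) + (5927,385)
step 8: (90075, 5851)  from 1·(48001,3118) + (42074,2733)
step 9: (228151, 14820)  from 2·(90075,5851) + (48001,3118)
→ (228151, 14820).  Check: 228151²=52052878801, 237·14820²=52052878800, difference 1.
n=2: (228151,14820)∘(228151,14820) = (228151·228151+237·14820·14820, 228151·14820+14820·228151) = (104105757601,6762395640)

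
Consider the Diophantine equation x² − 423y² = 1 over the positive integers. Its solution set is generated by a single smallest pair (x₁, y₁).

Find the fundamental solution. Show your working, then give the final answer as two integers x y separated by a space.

d=423: √d = [20; 1,1,3,4,3,1,1,40] (ℓ=8, even), read p_7/q_7
i=0: a=20 ⇒ p=20, q=1
i=1: a=1 ⇒ p=21, q=1
i=2: a=1 ⇒ p=41, q=2
i=3: a=3 ⇒ p=144, q=7
…
i=5: a=3 ⇒ p=1995, q=97
i=6: a=1 ⇒ p=2612, q=127
i=7: a=1 ⇒ p=4607, q=224
fundamental: x₁=4607, y₁=224  (since 21224449 − 423·50176 = 1)

4607 224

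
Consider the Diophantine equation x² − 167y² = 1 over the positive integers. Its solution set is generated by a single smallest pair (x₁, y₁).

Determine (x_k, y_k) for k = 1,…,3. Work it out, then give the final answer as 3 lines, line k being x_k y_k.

168 13
56447 4368
18966024 1467635

[12; 1,11,1,24] for √167; ℓ=4 ⇒ convergent index 3
i=0: a=12 ⇒ p=12, q=1
…
i=2: a=11 ⇒ p=155, q=12
i=3: a=1 ⇒ p=168, q=13
→ (168, 13).  Check: 168²=28224, 167·13²=28223, difference 1.
(168+13√167)^2 = 56447 + 4368√167
(168+13√167)^3 = 18966024 + 1467635√167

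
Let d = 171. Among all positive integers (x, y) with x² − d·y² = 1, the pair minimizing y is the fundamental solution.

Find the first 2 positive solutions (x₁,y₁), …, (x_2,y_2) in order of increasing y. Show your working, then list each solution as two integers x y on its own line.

d=171: √d = [13; 13,26] (ℓ=2, even), read p_1/q_1
a_0=13:  p_0=13·1+0=13,  q_0=13·0+1=1
a_1=13:  p_1=13·13+1=170,  q_1=13·1+0=13
(x₁, y₁) = (170, 13);  170² − 171·13² = 1 ✓
(x_2, y_2) = (170·170 + 171·13·13, 170·13 + 13·170) = (57799, 4420)

170 13
57799 4420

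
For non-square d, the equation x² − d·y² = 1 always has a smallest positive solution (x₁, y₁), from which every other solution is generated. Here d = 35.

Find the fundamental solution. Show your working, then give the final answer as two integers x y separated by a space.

d=35: √d = [5; 1,10] (ℓ=2, even), read p_1/q_1
i=0: a=5 ⇒ p=5, q=1
i=1: a=1 ⇒ p=6, q=1
→ (6, 1).  Check: 6²=36, 35·1²=35, difference 1.

6 1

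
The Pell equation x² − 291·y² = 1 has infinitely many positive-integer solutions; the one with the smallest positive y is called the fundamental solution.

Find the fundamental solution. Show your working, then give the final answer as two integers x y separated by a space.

√291 = [17; 17,34, …], period ℓ=2 (even) → k=1
k=0  a_k=17  p_k/q_k = 17/1
k=1  a_k=17  p_k/q_k = 290/17
→ (290, 17).  Check: 290²=84100, 291·17²=84099, difference 1.

290 17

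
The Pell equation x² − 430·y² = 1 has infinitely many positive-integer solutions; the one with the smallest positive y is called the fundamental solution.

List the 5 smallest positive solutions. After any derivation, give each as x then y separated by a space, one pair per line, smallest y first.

√430 → a₀=20, period (1,2,1,3,1,…,2,1,40); ℓ=14 even so k=13
i=0: a=20 ⇒ p=20, q=1
i=1: a=1 ⇒ p=21, q=1
i=2: a=2 ⇒ p=62, q=3
i=3: a=1 ⇒ p=83, q=4
…
i=5: a=1 ⇒ p=394, q=19
i=6: a=6 ⇒ p=2675, q=129
…
i=9: a=1 ⇒ p=155233, q=7486
i=10: a=3 ⇒ p=599138, q=28893
i=11: a=1 ⇒ p=754371, q=36379
i=12: a=2 ⇒ p=2107880, q=101651
i=13: a=1 ⇒ p=2862251, q=138030
(x₁, y₁) = (2862251, 138030);  2862251² − 430·138030² = 1 ✓
n=2: (2862251,138030)∘(2862251,138030) = (2862251·2862251+430·138030·138030, 2862251·138030+138030·2862251) = (16384961574001,790153011060)
n=3: (16384961574001,790153011060)∘(2862251,138030) = (2862251·16384961574001+430·138030·790153011060, 2862251·790153011060+138030·16384961574001) = (93795745300289010251,4523232492118854090)
n=4: (93795745300289010251,4523232492118854090)∘(2862251,138030) = (2862251·93795745300289010251+430·138030·4523232492118854090, 2862251·4523232492118854090+138030·93795745300289010251) = (536933931562978654798296001,25893253447598574322902120)
n=5: (536933931562978654798296001,25893253447598574322902120)∘(2862251,138030) = (2862251·536933931562978654798296001+430·138030·25893253447598574322902120, 2862251·25893253447598574322902120+138030·536933931562978654798296001) = (3073679365100040639604854765306251,148225981147280410676109712890150)

2862251 138030
16384961574001 790153011060
93795745300289010251 4523232492118854090
536933931562978654798296001 25893253447598574322902120
3073679365100040639604854765306251 148225981147280410676109712890150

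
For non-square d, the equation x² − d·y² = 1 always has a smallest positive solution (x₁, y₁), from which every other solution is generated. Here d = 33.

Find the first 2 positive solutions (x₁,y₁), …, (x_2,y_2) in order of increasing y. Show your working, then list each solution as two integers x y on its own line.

23 4
1057 184

[5; 1,2,1,10] for √33; ℓ=4 ⇒ convergent index 3
i=0: a=5 ⇒ p=5, q=1
i=1: a=1 ⇒ p=6, q=1
i=2: a=2 ⇒ p=17, q=3
i=3: a=1 ⇒ p=23, q=4
(x₁, y₁) = (23, 4);  23² − 33·4² = 1 ✓
(23+4√33)^2 = 1057 + 184√33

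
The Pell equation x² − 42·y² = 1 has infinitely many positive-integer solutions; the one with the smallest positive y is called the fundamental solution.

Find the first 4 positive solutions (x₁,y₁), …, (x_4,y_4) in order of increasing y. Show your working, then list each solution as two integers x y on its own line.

√42 → a₀=6, period (2,12); ℓ=2 even so k=1
k=0  a_k=6  p_k/q_k = 6/1
k=1  a_k=2  p_k/q_k = 13/2
→ (13, 2).  Check: 13²=169, 42·2²=168, difference 1.
(13+2√42)^2 = 337 + 52√42
(13+2√42)^3 = 8749 + 1350√42
(13+2√42)^4 = 227137 + 35048√42

13 2
337 52
8749 1350
227137 35048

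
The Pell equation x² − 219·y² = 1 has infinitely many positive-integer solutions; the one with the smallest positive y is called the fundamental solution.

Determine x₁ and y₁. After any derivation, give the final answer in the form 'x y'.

[14; 1,3,1,28] for √219; ℓ=4 ⇒ convergent index 3
k=0  a_k=14  p_k/q_k = 14/1
k=1  a_k=1  p_k/q_k = 15/1
k=2  a_k=3  p_k/q_k = 59/4
k=3  a_k=1  p_k/q_k = 74/5
(x₁, y₁) = (74, 5);  74² − 219·5² = 1 ✓

74 5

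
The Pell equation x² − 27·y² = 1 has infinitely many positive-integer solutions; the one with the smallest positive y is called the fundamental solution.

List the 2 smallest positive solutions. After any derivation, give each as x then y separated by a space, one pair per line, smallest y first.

√27 = [5; 5,10, …], period ℓ=2 (even) → k=1
a_0=5:  p_0=5·1+0=5,  q_0=5·0+1=1
a_1=5:  p_1=5·5+1=26,  q_1=5·1+0=5
fundamental: x₁=26, y₁=5  (since 676 − 27·25 = 1)
(x_2, y_2) = (26·26 + 27·5·5, 26·5 + 5·26) = (1351, 260)

26 5
1351 260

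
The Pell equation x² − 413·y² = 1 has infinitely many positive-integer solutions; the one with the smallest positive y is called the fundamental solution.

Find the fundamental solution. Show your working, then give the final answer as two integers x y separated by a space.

113399 5580

√413 → a₀=20, period (3,9,1,4,1,9,3,40); ℓ=8 even so k=7
step 0: (20, 1)  from 20·(1,0) + (0,1)
step 1: (61, 3)  from 3·(20,1) + (1,0)
step 2: (569, 28)  from 9·(61,3) + (20,1)
step 3: (630, 31)  from 1·(569,28) + (61,3)
step 4: (3089, 152)  from 4·(630,31) + (569,28)
step 5: (3719, 183)  from 1·(3089,152) + (630,31)
step 6: (36560, 1799)  from 9·(3719,183) + (3089,152)
step 7: (113399, 5580)  from 3·(36560,1799) + (3719,183)
(x₁, y₁) = (113399, 5580);  113399² − 413·5580² = 1 ✓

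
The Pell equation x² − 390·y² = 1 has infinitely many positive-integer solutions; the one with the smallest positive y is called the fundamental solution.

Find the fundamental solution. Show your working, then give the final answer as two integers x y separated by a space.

√390 = [19; 1,2,1,38, …], period ℓ=4 (even) → k=3
k=0  a_k=19  p_k/q_k = 19/1
…
k=2  a_k=2  p_k/q_k = 59/3
k=3  a_k=1  p_k/q_k = 79/4
(x₁, y₁) = (79, 4);  79² − 390·4² = 1 ✓

79 4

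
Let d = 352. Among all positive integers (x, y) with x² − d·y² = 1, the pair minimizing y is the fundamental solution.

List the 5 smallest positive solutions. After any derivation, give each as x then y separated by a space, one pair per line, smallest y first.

77617 4137
12048797377 642203058
1870383011943601 99691749501435
290347036464004160257 15475549041463557732
45071731856582838801391537 2402331379802862171467853

d=352: √d = [18; 1,3,5,9,5,3,1,36] (ℓ=8, even), read p_7/q_7
k=0  a_k=18  p_k/q_k = 18/1
k=1  a_k=1  p_k/q_k = 19/1
k=2  a_k=3  p_k/q_k = 75/4
k=3  a_k=5  p_k/q_k = 394/21
…
k=6  a_k=3  p_k/q_k = 59118/3151
k=7  a_k=1  p_k/q_k = 77617/4137
→ (77617, 4137).  Check: 77617²=6024398689, 352·4137²=6024398688, difference 1.
(77617+4137√352)^2 = 12048797377 + 642203058√352
(77617+4137√352)^3 = 1870383011943601 + 99691749501435√352
(77617+4137√352)^4 = 290347036464004160257 + 15475549041463557732√352
(77617+4137√352)^5 = 45071731856582838801391537 + 2402331379802862171467853√352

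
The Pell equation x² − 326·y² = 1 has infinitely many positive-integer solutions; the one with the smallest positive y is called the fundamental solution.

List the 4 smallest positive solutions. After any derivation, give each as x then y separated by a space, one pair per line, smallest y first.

[18; 18,36] for √326; ℓ=2 ⇒ convergent index 1
i=0: a=18 ⇒ p=18, q=1
i=1: a=18 ⇒ p=325, q=18
fundamental: x₁=325, y₁=18  (since 105625 − 326·324 = 1)
k=2:  x_2 = 325·325+326·18·18 = 211249,  y_2 = 325·18+18·325 = 11700
k=3:  x_3 = 325·211249+326·18·11700 = 137311525,  y_3 = 325·11700+18·211249 = 7604982
k=4:  x_4 = 325·137311525+326·18·7604982 = 89252280001,  y_4 = 325·7604982+18·137311525 = 4943226600

325 18
211249 11700
137311525 7604982
89252280001 4943226600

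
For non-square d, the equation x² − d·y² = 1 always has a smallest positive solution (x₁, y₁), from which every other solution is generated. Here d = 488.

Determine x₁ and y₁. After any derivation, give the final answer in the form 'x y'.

243 11

d=488: √d = [22; 11,44] (ℓ=2, even), read p_1/q_1
k=0  a_k=22  p_k/q_k = 22/1
k=1  a_k=11  p_k/q_k = 243/11
→ (243, 11).  Check: 243²=59049, 488·11²=59048, difference 1.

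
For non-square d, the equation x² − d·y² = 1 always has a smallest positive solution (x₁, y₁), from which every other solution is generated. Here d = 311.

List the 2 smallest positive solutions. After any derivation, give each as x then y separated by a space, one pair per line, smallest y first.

16883880 957397
570130807708799 32329152120720

√311 → a₀=17, period (1,1,1,2,1,…,1,1,34); ℓ=16 even so k=15
step 0: (17, 1)  from 17·(1,0) + (0,1)
step 1: (18, 1)  from 1·(17,1) + (1,0)
…
step 4: (141, 8)  from 2·(53,3) + (35,2)
…
step 8: (71158, 4035)  from 17·(4109,233) + (1305,74)
…
step 11: (1594239, 90401)  from 1·(1376656,78063) + (217583,12338)
step 12: (4565134, 258865)  from 2·(1594239,90401) + (1376656,78063)
…
step 14: (10724507, 608131)  from 1·(6159373,349266) + (4565134,258865)
step 15: (16883880, 957397)  from 1·(10724507,608131) + (6159373,349266)
(x₁, y₁) = (16883880, 957397);  16883880² − 311·957397² = 1 ✓
(x_2, y_2) = (16883880·16883880 + 311·957397·957397, 16883880·957397 + 957397·16883880) = (570130807708799, 32329152120720)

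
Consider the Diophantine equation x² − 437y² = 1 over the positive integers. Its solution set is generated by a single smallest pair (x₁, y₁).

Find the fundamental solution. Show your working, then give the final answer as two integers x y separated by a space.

4599 220

d=437: √d = [20; 1,9,2,9,1,40] (ℓ=6, even), read p_5/q_5
i=0: a=20 ⇒ p=20, q=1
i=1: a=1 ⇒ p=21, q=1
…
i=3: a=2 ⇒ p=439, q=21
i=4: a=9 ⇒ p=4160, q=199
i=5: a=1 ⇒ p=4599, q=220
→ (4599, 220).  Check: 4599²=21150801, 437·220²=21150800, difference 1.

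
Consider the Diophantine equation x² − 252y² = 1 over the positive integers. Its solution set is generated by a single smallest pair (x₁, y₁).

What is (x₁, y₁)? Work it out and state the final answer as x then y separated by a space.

127 8

[15; 1,6,1,30] for √252; ℓ=4 ⇒ convergent index 3
k=0  a_k=15  p_k/q_k = 15/1
k=1  a_k=1  p_k/q_k = 16/1
k=2  a_k=6  p_k/q_k = 111/7
k=3  a_k=1  p_k/q_k = 127/8
→ (127, 8).  Check: 127²=16129, 252·8²=16128, difference 1.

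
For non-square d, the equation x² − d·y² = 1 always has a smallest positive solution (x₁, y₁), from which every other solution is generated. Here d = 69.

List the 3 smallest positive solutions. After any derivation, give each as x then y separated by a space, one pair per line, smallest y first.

7775 936
120901249 14554800
1880014414175 226327139064

√69 → a₀=8, period (3,3,1,4,1,3,3,16); ℓ=8 even so k=7
i=0: a=8 ⇒ p=8, q=1
i=1: a=3 ⇒ p=25, q=3
i=2: a=3 ⇒ p=83, q=10
…
i=4: a=4 ⇒ p=515, q=62
i=5: a=1 ⇒ p=623, q=75
i=6: a=3 ⇒ p=2384, q=287
i=7: a=3 ⇒ p=7775, q=936
(x₁, y₁) = (7775, 936);  7775² − 69·936² = 1 ✓
(x_2, y_2) = (7775·7775 + 69·936·936, 7775·936 + 936·7775) = (120901249, 14554800)
(x_3, y_3) = (7775·120901249 + 69·936·14554800, 7775·14554800 + 936·120901249) = (1880014414175, 226327139064)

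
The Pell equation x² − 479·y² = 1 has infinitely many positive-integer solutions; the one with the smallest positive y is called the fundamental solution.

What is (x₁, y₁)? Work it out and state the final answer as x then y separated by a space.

√479 = [21; 1,7,1,3,2,21,2,3,1,7,1,42, …], period ℓ=12 (even) → k=11
step 0: (21, 1)  from 21·(1,0) + (0,1)
step 1: (22, 1)  from 1·(21,1) + (1,0)
step 2: (175, 8)  from 7·(22,1) + (21,1)
…
step 4: (766, 35)  from 3·(197,9) + (175,8)
step 5: (1729, 79)  from 2·(766,35) + (197,9)
…
step 9: (340591, 15562)  from 1·(264712,12095) + (75879,3467)
step 10: (2648849, 121029)  from 7·(340591,15562) + (264712,12095)
step 11: (2989440, 136591)  from 1·(2648849,121029) + (340591,15562)
→ (2989440, 136591).  Check: 2989440²=8936751513600, 479·136591²=8936751513599, difference 1.

2989440 136591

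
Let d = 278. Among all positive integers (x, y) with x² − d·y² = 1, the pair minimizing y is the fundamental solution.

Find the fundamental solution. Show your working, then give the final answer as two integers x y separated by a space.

2501 150

d=278: √d = [16; 1,2,16,2,1,32] (ℓ=6, even), read p_5/q_5
a_0=16:  p_0=16·1+0=16,  q_0=16·0+1=1
…
a_4=2:  p_4=2·817+50=1684,  q_4=2·49+3=101
a_5=1:  p_5=1·1684+817=2501,  q_5=1·101+49=150
→ (2501, 150).  Check: 2501²=6255001, 278·150²=6255000, difference 1.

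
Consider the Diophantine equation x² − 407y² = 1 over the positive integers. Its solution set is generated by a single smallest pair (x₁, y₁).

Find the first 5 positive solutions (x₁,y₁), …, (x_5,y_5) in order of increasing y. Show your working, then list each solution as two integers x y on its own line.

2663 132
14183137 703032
75539384999 3744348300
402322750321537 19942398342768
2142770892673121063 106213209829234068

d=407: √d = [20; 5,1,2,1,5,40] (ℓ=6, even), read p_5/q_5
a_0=20:  p_0=20·1+0=20,  q_0=20·0+1=1
a_1=5:  p_1=5·20+1=101,  q_1=5·1+0=5
a_2=1:  p_2=1·101+20=121,  q_2=1·5+1=6
a_3=2:  p_3=2·121+101=343,  q_3=2·6+5=17
a_4=1:  p_4=1·343+121=464,  q_4=1·17+6=23
a_5=5:  p_5=5·464+343=2663,  q_5=5·23+17=132
→ (2663, 132).  Check: 2663²=7091569, 407·132²=7091568, difference 1.
(x_2, y_2) = (2663·2663 + 407·132·132, 2663·132 + 132·2663) = (14183137, 703032)
(x_3, y_3) = (2663·14183137 + 407·132·703032, 2663·703032 + 132·14183137) = (75539384999, 3744348300)
(x_4, y_4) = (2663·75539384999 + 407·132·3744348300, 2663·3744348300 + 132·75539384999) = (402322750321537, 19942398342768)
(x_5, y_5) = (2663·402322750321537 + 407·132·19942398342768, 2663·19942398342768 + 132·402322750321537) = (2142770892673121063, 106213209829234068)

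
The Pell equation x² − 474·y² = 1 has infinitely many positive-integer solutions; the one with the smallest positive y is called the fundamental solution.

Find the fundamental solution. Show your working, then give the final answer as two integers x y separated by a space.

193549 8890

[21; 1,3,2,1,1,…,3,1,42] for √474; ℓ=14 ⇒ convergent index 13
i=0: a=21 ⇒ p=21, q=1
i=1: a=1 ⇒ p=22, q=1
i=2: a=3 ⇒ p=87, q=4
i=3: a=2 ⇒ p=196, q=9
…
i=7: a=6 ⇒ p=5051, q=232
i=8: a=1 ⇒ p=5813, q=267
i=9: a=1 ⇒ p=10864, q=499
…
i=11: a=2 ⇒ p=44218, q=2031
i=12: a=3 ⇒ p=149331, q=6859
i=13: a=1 ⇒ p=193549, q=8890
fundamental: x₁=193549, y₁=8890  (since 37461215401 − 474·79032100 = 1)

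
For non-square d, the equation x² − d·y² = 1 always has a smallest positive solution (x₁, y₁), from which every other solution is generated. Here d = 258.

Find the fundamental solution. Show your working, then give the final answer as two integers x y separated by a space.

257 16

√258 = [16; 16,32, …], period ℓ=2 (even) → k=1
k=0  a_k=16  p_k/q_k = 16/1
k=1  a_k=16  p_k/q_k = 257/16
(x₁, y₁) = (257, 16);  257² − 258·16² = 1 ✓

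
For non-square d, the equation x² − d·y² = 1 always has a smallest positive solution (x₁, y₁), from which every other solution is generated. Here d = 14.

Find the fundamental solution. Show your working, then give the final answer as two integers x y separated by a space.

15 4

√14 = [3; 1,2,1,6, …], period ℓ=4 (even) → k=3
a_0=3:  p_0=3·1+0=3,  q_0=3·0+1=1
a_1=1:  p_1=1·3+1=4,  q_1=1·1+0=1
a_2=2:  p_2=2·4+3=11,  q_2=2·1+1=3
a_3=1:  p_3=1·11+4=15,  q_3=1·3+1=4
(x₁, y₁) = (15, 4);  15² − 14·4² = 1 ✓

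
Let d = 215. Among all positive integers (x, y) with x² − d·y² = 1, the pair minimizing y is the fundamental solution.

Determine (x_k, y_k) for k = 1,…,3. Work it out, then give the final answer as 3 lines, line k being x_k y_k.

√215 = [14; 1,1,1,28, …], period ℓ=4 (even) → k=3
a_0=14:  p_0=14·1+0=14,  q_0=14·0+1=1
a_1=1:  p_1=1·14+1=15,  q_1=1·1+0=1
a_2=1:  p_2=1·15+14=29,  q_2=1·1+1=2
a_3=1:  p_3=1·29+15=44,  q_3=1·2+1=3
fundamental: x₁=44, y₁=3  (since 1936 − 215·9 = 1)
k=2:  x_2 = 44·44+215·3·3 = 3871,  y_2 = 44·3+3·44 = 264
k=3:  x_3 = 44·3871+215·3·264 = 340604,  y_3 = 44·264+3·3871 = 23229

44 3
3871 264
340604 23229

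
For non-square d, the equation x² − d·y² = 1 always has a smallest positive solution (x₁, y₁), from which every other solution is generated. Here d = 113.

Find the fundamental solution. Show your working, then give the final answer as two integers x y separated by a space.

1204353 113296

d=113: √d = [10; 1,1,1,2,2,1,1,1,20] (ℓ=9, odd), read p_17/q_17
k=0  a_k=10  p_k/q_k = 10/1
k=1  a_k=1  p_k/q_k = 11/1
k=2  a_k=1  p_k/q_k = 21/2
k=3  a_k=1  p_k/q_k = 32/3
k=4  a_k=2  p_k/q_k = 85/8
…
k=6  a_k=1  p_k/q_k = 287/27
…
k=9  a_k=20  p_k/q_k = 16009/1506
…
k=11  a_k=1  p_k/q_k = 32794/3085
k=12  a_k=1  p_k/q_k = 49579/4664
k=13  a_k=2  p_k/q_k = 131952/12413
k=14  a_k=2  p_k/q_k = 313483/29490
…
k=16  a_k=1  p_k/q_k = 758918/71393
k=17  a_k=1  p_k/q_k = 1204353/113296
fundamental: x₁=1204353, y₁=113296  (since 1450466148609 − 113·12835983616 = 1)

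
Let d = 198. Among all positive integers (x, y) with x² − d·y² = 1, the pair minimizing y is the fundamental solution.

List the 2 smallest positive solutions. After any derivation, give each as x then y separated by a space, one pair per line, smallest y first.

[14; 14,28] for √198; ℓ=2 ⇒ convergent index 1
a_0=14:  p_0=14·1+0=14,  q_0=14·0+1=1
a_1=14:  p_1=14·14+1=197,  q_1=14·1+0=14
(x₁, y₁) = (197, 14);  197² − 198·14² = 1 ✓
(197+14√198)^2 = 77617 + 5516√198

197 14
77617 5516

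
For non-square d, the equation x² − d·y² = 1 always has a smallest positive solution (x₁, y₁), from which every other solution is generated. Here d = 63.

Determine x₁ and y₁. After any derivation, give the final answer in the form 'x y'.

√63 → a₀=7, period (1,14); ℓ=2 even so k=1
k=0  a_k=7  p_k/q_k = 7/1
k=1  a_k=1  p_k/q_k = 8/1
fundamental: x₁=8, y₁=1  (since 64 − 63·1 = 1)

8 1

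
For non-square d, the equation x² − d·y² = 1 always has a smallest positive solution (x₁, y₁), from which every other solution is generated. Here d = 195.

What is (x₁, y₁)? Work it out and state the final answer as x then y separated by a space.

14 1

d=195: √d = [13; 1,26] (ℓ=2, even), read p_1/q_1
k=0  a_k=13  p_k/q_k = 13/1
k=1  a_k=1  p_k/q_k = 14/1
fundamental: x₁=14, y₁=1  (since 196 − 195·1 = 1)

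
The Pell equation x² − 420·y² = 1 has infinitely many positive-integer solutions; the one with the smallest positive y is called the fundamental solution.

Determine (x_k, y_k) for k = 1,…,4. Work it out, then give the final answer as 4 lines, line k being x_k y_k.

√420 = [20; 2,40, …], period ℓ=2 (even) → k=1
k=0  a_k=20  p_k/q_k = 20/1
k=1  a_k=2  p_k/q_k = 41/2
fundamental: x₁=41, y₁=2  (since 1681 − 420·4 = 1)
(41+2√420)^2 = 3361 + 164√420
(41+2√420)^3 = 275561 + 13446√420
(41+2√420)^4 = 22592641 + 1102408√420

41 2
3361 164
275561 13446
22592641 1102408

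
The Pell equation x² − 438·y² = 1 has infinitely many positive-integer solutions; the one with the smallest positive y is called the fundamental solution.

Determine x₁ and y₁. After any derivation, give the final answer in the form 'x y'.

293 14

√438 = [20; 1,12,1,40, …], period ℓ=4 (even) → k=3
k=0  a_k=20  p_k/q_k = 20/1
…
k=2  a_k=12  p_k/q_k = 272/13
k=3  a_k=1  p_k/q_k = 293/14
(x₁, y₁) = (293, 14);  293² − 438·14² = 1 ✓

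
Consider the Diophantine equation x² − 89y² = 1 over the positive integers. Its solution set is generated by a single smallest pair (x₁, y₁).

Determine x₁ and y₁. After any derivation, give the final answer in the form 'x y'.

500001 53000

√89 → a₀=9, period (2,3,3,2,18); ℓ=5 odd so k=9
k=0  a_k=9  p_k/q_k = 9/1
k=1  a_k=2  p_k/q_k = 19/2
…
k=3  a_k=3  p_k/q_k = 217/23
k=4  a_k=2  p_k/q_k = 500/53
…
k=6  a_k=2  p_k/q_k = 18934/2007
k=7  a_k=3  p_k/q_k = 66019/6998
k=8  a_k=3  p_k/q_k = 216991/23001
k=9  a_k=2  p_k/q_k = 500001/53000
(x₁, y₁) = (500001, 53000);  500001² − 89·53000² = 1 ✓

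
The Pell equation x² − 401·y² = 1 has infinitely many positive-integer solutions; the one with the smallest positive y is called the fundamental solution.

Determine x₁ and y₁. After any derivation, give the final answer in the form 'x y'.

801 40

[20; 40] for √401; ℓ=1 ⇒ convergent index 1
k=0  a_k=20  p_k/q_k = 20/1
k=1  a_k=40  p_k/q_k = 801/40
fundamental: x₁=801, y₁=40  (since 641601 − 401·1600 = 1)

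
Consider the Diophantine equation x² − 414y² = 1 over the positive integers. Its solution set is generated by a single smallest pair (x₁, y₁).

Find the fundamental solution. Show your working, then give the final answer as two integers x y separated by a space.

[20; 2,1,7,2,7,1,2,40] for √414; ℓ=8 ⇒ convergent index 7
i=0: a=20 ⇒ p=20, q=1
…
i=2: a=1 ⇒ p=61, q=3
i=3: a=7 ⇒ p=468, q=23
i=4: a=2 ⇒ p=997, q=49
i=5: a=7 ⇒ p=7447, q=366
i=6: a=1 ⇒ p=8444, q=415
i=7: a=2 ⇒ p=24335, q=1196
(x₁, y₁) = (24335, 1196);  24335² − 414·1196² = 1 ✓

24335 1196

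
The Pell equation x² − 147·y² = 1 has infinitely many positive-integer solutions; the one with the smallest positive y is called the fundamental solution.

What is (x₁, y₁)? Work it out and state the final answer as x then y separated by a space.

d=147: √d = [12; 8,24] (ℓ=2, even), read p_1/q_1
step 0: (12, 1)  from 12·(1,0) + (0,1)
step 1: (97, 8)  from 8·(12,1) + (1,0)
(x₁, y₁) = (97, 8);  97² − 147·8² = 1 ✓

97 8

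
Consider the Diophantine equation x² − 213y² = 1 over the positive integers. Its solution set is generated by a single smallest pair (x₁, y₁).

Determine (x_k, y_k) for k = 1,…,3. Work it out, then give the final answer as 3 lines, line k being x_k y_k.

√213 = [14; 1,1,2,6,1,8,1,6,2,1,1,28, …], period ℓ=12 (even) → k=11
step 0: (14, 1)  from 14·(1,0) + (0,1)
…
step 7: (5327, 365)  from 1·(4787,328) + (540,37)
…
step 10: (115574, 7919)  from 1·(78825,5401) + (36749,2518)
step 11: (194399, 13320)  from 1·(115574,7919) + (78825,5401)
fundamental: x₁=194399, y₁=13320  (since 37790971201 − 213·177422400 = 1)
n=2: (194399,13320)∘(194399,13320) = (194399·194399+213·13320·13320, 194399·13320+13320·194399) = (75581942401,5178789360)
n=3: (75581942401,5178789360)∘(194399,13320) = (194399·75581942401+213·13320·5178789360, 194399·5178789360+13320·75581942401) = (29386108041429599,2013502945575960)

194399 13320
75581942401 5178789360
29386108041429599 2013502945575960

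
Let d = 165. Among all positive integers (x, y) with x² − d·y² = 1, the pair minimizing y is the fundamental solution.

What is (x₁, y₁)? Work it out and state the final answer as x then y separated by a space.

[12; 1,5,2,5,1,24] for √165; ℓ=6 ⇒ convergent index 5
k=0  a_k=12  p_k/q_k = 12/1
k=1  a_k=1  p_k/q_k = 13/1
k=2  a_k=5  p_k/q_k = 77/6
k=3  a_k=2  p_k/q_k = 167/13
k=4  a_k=5  p_k/q_k = 912/71
k=5  a_k=1  p_k/q_k = 1079/84
(x₁, y₁) = (1079, 84);  1079² − 165·84² = 1 ✓

1079 84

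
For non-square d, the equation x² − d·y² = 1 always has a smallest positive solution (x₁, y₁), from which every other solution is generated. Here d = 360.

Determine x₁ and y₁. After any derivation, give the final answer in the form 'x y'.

19 1

[18; 1,36] for √360; ℓ=2 ⇒ convergent index 1
k=0  a_k=18  p_k/q_k = 18/1
k=1  a_k=1  p_k/q_k = 19/1
→ (19, 1).  Check: 19²=361, 360·1²=360, difference 1.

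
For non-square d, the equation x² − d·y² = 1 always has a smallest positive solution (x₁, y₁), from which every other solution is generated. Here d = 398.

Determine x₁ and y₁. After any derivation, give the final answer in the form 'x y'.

399 20

d=398: √d = [19; 1,18,1,38] (ℓ=4, even), read p_3/q_3
step 0: (19, 1)  from 19·(1,0) + (0,1)
…
step 2: (379, 19)  from 18·(20,1) + (19,1)
step 3: (399, 20)  from 1·(379,19) + (20,1)
(x₁, y₁) = (399, 20);  399² − 398·20² = 1 ✓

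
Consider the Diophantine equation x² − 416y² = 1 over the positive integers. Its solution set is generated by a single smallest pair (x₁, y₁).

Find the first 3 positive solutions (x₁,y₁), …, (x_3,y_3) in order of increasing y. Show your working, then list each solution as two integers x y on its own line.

d=416: √d = [20; 2,1,1,9,1,1,2,40] (ℓ=8, even), read p_7/q_7
a_0=20:  p_0=20·1+0=20,  q_0=20·0+1=1
a_1=2:  p_1=2·20+1=41,  q_1=2·1+0=2
a_2=1:  p_2=1·41+20=61,  q_2=1·2+1=3
…
a_5=1:  p_5=1·979+102=1081,  q_5=1·48+5=53
a_6=1:  p_6=1·1081+979=2060,  q_6=1·53+48=101
a_7=2:  p_7=2·2060+1081=5201,  q_7=2·101+53=255
(x₁, y₁) = (5201, 255);  5201² − 416·255² = 1 ✓
(5201+255√416)^2 = 54100801 + 2652510√416
(5201+255√416)^3 = 562756526801 + 27591408765√416

5201 255
54100801 2652510
562756526801 27591408765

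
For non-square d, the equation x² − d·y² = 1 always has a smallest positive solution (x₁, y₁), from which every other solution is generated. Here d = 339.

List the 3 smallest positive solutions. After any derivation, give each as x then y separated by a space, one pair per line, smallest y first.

[18; 2,2,2,1,17,1,2,2,2,36] for √339; ℓ=10 ⇒ convergent index 9
k=0  a_k=18  p_k/q_k = 18/1
…
k=2  a_k=2  p_k/q_k = 92/5
k=3  a_k=2  p_k/q_k = 221/12
…
k=7  a_k=2  p_k/q_k = 17252/937
k=8  a_k=2  p_k/q_k = 40359/2192
k=9  a_k=2  p_k/q_k = 97970/5321
(x₁, y₁) = (97970, 5321);  97970² − 339·5321² = 1 ✓
k=2:  x_2 = 97970·97970+339·5321·5321 = 19196241799,  y_2 = 97970·5321+5321·97970 = 1042596740
k=3:  x_3 = 97970·19196241799+339·5321·1042596740 = 3761311617998090,  y_3 = 97970·1042596740+5321·19196241799 = 204286405230279

97970 5321
19196241799 1042596740
3761311617998090 204286405230279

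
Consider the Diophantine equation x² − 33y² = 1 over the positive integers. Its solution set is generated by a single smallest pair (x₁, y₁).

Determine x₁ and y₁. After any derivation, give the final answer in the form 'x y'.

23 4

√33 = [5; 1,2,1,10, …], period ℓ=4 (even) → k=3
a_0=5:  p_0=5·1+0=5,  q_0=5·0+1=1
a_1=1:  p_1=1·5+1=6,  q_1=1·1+0=1
a_2=2:  p_2=2·6+5=17,  q_2=2·1+1=3
a_3=1:  p_3=1·17+6=23,  q_3=1·3+1=4
fundamental: x₁=23, y₁=4  (since 529 − 33·16 = 1)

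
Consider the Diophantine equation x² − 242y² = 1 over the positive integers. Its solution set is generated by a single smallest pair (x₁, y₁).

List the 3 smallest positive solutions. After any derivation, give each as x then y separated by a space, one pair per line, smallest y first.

19601 1260
768398401 49394520
30122754096401 1936363971780

√242 = [15; 1,1,3,1,14,1,3,1,1,30, …], period ℓ=10 (even) → k=9
i=0: a=15 ⇒ p=15, q=1
…
i=3: a=3 ⇒ p=109, q=7
…
i=6: a=1 ⇒ p=2209, q=142
i=7: a=3 ⇒ p=8696, q=559
i=8: a=1 ⇒ p=10905, q=701
i=9: a=1 ⇒ p=19601, q=1260
fundamental: x₁=19601, y₁=1260  (since 384199201 − 242·1587600 = 1)
(x_2, y_2) = (19601·19601 + 242·1260·1260, 19601·1260 + 1260·19601) = (768398401, 49394520)
(x_3, y_3) = (19601·768398401 + 242·1260·49394520, 19601·49394520 + 1260·768398401) = (30122754096401, 1936363971780)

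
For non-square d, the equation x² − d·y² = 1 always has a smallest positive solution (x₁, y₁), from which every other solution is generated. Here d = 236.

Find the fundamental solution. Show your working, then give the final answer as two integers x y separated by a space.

[15; 2,1,3,5,1,6,1,5,3,1,2,30] for √236; ℓ=12 ⇒ convergent index 11
i=0: a=15 ⇒ p=15, q=1
i=1: a=2 ⇒ p=31, q=2
i=2: a=1 ⇒ p=46, q=3
…
i=4: a=5 ⇒ p=891, q=58
i=5: a=1 ⇒ p=1060, q=69
i=6: a=6 ⇒ p=7251, q=472
i=7: a=1 ⇒ p=8311, q=541
i=8: a=5 ⇒ p=48806, q=3177
…
i=10: a=1 ⇒ p=203535, q=13249
i=11: a=2 ⇒ p=561799, q=36570
fundamental: x₁=561799, y₁=36570  (since 315618116401 − 236·1337364900 = 1)

561799 36570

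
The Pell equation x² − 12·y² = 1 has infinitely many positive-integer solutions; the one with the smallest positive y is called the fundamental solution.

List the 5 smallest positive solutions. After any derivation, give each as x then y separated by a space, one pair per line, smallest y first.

d=12: √d = [3; 2,6] (ℓ=2, even), read p_1/q_1
i=0: a=3 ⇒ p=3, q=1
i=1: a=2 ⇒ p=7, q=2
→ (7, 2).  Check: 7²=49, 12·2²=48, difference 1.
(7+2√12)^2 = 97 + 28√12
(7+2√12)^3 = 1351 + 390√12
(7+2√12)^4 = 18817 + 5432√12
(7+2√12)^5 = 262087 + 75658√12

7 2
97 28
1351 390
18817 5432
262087 75658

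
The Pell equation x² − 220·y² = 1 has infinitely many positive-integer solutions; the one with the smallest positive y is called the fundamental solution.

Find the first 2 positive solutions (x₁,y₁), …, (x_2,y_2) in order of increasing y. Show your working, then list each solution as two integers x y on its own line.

89 6
15841 1068

√220 = [14; 1,4,1,28, …], period ℓ=4 (even) → k=3
a_0=14:  p_0=14·1+0=14,  q_0=14·0+1=1
a_1=1:  p_1=1·14+1=15,  q_1=1·1+0=1
a_2=4:  p_2=4·15+14=74,  q_2=4·1+1=5
a_3=1:  p_3=1·74+15=89,  q_3=1·5+1=6
fundamental: x₁=89, y₁=6  (since 7921 − 220·36 = 1)
(x_2, y_2) = (89·89 + 220·6·6, 89·6 + 6·89) = (15841, 1068)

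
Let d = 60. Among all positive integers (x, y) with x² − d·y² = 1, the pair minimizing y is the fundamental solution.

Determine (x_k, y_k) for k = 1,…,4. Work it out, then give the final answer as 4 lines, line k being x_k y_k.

√60 → a₀=7, period (1,2,1,14); ℓ=4 even so k=3
step 0: (7, 1)  from 7·(1,0) + (0,1)
step 1: (8, 1)  from 1·(7,1) + (1,0)
step 2: (23, 3)  from 2·(8,1) + (7,1)
step 3: (31, 4)  from 1·(23,3) + (8,1)
fundamental: x₁=31, y₁=4  (since 961 − 60·16 = 1)
k=2:  x_2 = 31·31+60·4·4 = 1921,  y_2 = 31·4+4·31 = 248
k=3:  x_3 = 31·1921+60·4·248 = 119071,  y_3 = 31·248+4·1921 = 15372
k=4:  x_4 = 31·119071+60·4·15372 = 7380481,  y_4 = 31·15372+4·119071 = 952816

31 4
1921 248
119071 15372
7380481 952816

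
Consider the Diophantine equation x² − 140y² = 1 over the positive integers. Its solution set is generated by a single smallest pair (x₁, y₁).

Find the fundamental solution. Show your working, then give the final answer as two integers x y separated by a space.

√140 = [11; 1,4,1,22, …], period ℓ=4 (even) → k=3
k=0  a_k=11  p_k/q_k = 11/1
k=1  a_k=1  p_k/q_k = 12/1
k=2  a_k=4  p_k/q_k = 59/5
k=3  a_k=1  p_k/q_k = 71/6
(x₁, y₁) = (71, 6);  71² − 140·6² = 1 ✓

71 6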